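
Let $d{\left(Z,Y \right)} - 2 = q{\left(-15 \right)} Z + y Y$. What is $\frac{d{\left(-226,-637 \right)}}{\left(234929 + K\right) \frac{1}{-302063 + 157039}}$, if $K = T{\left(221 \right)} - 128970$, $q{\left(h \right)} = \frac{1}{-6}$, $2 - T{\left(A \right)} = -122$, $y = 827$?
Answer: $\frac{229178236672}{318249} \approx 7.2012 \cdot 10^{5}$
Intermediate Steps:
$T{\left(A \right)} = 124$ ($T{\left(A \right)} = 2 - -122 = 2 + 122 = 124$)
$q{\left(h \right)} = - \frac{1}{6}$
$d{\left(Z,Y \right)} = 2 + 827 Y - \frac{Z}{6}$ ($d{\left(Z,Y \right)} = 2 + \left(- \frac{Z}{6} + 827 Y\right) = 2 + \left(827 Y - \frac{Z}{6}\right) = 2 + 827 Y - \frac{Z}{6}$)
$K = -128846$ ($K = 124 - 128970 = -128846$)
$\frac{d{\left(-226,-637 \right)}}{\left(234929 + K\right) \frac{1}{-302063 + 157039}} = \frac{2 + 827 \left(-637\right) - - \frac{113}{3}}{\left(234929 - 128846\right) \frac{1}{-302063 + 157039}} = \frac{2 - 526799 + \frac{113}{3}}{106083 \frac{1}{-145024}} = - \frac{1580278}{3 \cdot 106083 \left(- \frac{1}{145024}\right)} = - \frac{1580278}{3 \left(- \frac{106083}{145024}\right)} = \left(- \frac{1580278}{3}\right) \left(- \frac{145024}{106083}\right) = \frac{229178236672}{318249}$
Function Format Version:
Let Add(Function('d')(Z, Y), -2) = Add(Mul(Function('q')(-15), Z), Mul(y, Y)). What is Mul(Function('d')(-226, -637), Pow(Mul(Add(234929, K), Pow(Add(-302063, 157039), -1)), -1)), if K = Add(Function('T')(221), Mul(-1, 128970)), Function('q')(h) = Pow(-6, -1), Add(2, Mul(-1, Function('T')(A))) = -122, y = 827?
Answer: Rational(229178236672, 318249) ≈ 7.2012e+5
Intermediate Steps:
Function('T')(A) = 124 (Function('T')(A) = Add(2, Mul(-1, -122)) = Add(2, 122) = 124)
Function('q')(h) = Rational(-1, 6)
Function('d')(Z, Y) = Add(2, Mul(827, Y), Mul(Rational(-1, 6), Z)) (Function('d')(Z, Y) = Add(2, Add(Mul(Rational(-1, 6), Z), Mul(827, Y))) = Add(2, Add(Mul(827, Y), Mul(Rational(-1, 6), Z))) = Add(2, Mul(827, Y), Mul(Rational(-1, 6), Z)))
K = -128846 (K = Add(124, Mul(-1, 128970)) = Add(124, -128970) = -128846)
Mul(Function('d')(-226, -637), Pow(Mul(Add(234929, K), Pow(Add(-302063, 157039), -1)), -1)) = Mul(Add(2, Mul(827, -637), Mul(Rational(-1, 6), -226)), Pow(Mul(Add(234929, -128846), Pow(Add(-302063, 157039), -1)), -1)) = Mul(Add(2, -526799, Rational(113, 3)), Pow(Mul(106083, Pow(-145024, -1)), -1)) = Mul(Rational(-1580278, 3), Pow(Mul(106083, Rational(-1, 145024)), -1)) = Mul(Rational(-1580278, 3), Pow(Rational(-106083, 145024), -1)) = Mul(Rational(-1580278, 3), Rational(-145024, 106083)) = Rational(229178236672, 318249)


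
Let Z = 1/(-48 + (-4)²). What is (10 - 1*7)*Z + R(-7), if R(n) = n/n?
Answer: 29/32 ≈ 0.90625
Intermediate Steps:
R(n) = 1
Z = -1/32 (Z = 1/(-48 + 16) = 1/(-32) = -1/32 ≈ -0.031250)
(10 - 1*7)*Z + R(-7) = (10 - 1*7)*(-1/32) + 1 = (10 - 7)*(-1/32) + 1 = 3*(-1/32) + 1 = -3/32 + 1 = 29/32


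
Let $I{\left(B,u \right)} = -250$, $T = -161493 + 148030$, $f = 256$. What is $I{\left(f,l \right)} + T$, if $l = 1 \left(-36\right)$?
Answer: $-13713$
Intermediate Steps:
$T = -13463$
$l = -36$
$I{\left(f,l \right)} + T = -250 - 13463 = -13713$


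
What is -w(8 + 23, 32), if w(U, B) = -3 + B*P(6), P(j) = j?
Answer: -189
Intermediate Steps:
w(U, B) = -3 + 6*B (w(U, B) = -3 + B*6 = -3 + 6*B)
-w(8 + 23, 32) = -(-3 + 6*32) = -(-3 + 192) = -1*189 = -189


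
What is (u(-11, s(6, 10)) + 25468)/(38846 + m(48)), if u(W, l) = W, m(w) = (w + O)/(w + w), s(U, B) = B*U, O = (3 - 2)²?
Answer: 2443872/3729265 ≈ 0.65532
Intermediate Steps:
O = 1 (O = 1² = 1)
m(w) = (1 + w)/(2*w) (m(w) = (w + 1)/(w + w) = (1 + w)/((2*w)) = (1 + w)*(1/(2*w)) = (1 + w)/(2*w))
(u(-11, s(6, 10)) + 25468)/(38846 + m(48)) = (-11 + 25468)/(38846 + (½)*(1 + 48)/48) = 25457/(38846 + (½)*(1/48)*49) = 25457/(38846 + 49/96) = 25457/(3729265/96) = 25457*(96/3729265) = 2443872/3729265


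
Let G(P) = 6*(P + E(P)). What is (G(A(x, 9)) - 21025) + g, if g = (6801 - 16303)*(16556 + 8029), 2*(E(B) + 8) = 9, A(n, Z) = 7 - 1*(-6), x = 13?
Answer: -233627638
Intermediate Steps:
A(n, Z) = 13 (A(n, Z) = 7 + 6 = 13)
E(B) = -7/2 (E(B) = -8 + (½)*9 = -8 + 9/2 = -7/2)
G(P) = -21 + 6*P (G(P) = 6*(P - 7/2) = 6*(-7/2 + P) = -21 + 6*P)
g = -233606670 (g = -9502*24585 = -233606670)
(G(A(x, 9)) - 21025) + g = ((-21 + 6*13) - 21025) - 233606670 = ((-21 + 78) - 21025) - 233606670 = (57 - 21025) - 233606670 = -20968 - 233606670 = -233627638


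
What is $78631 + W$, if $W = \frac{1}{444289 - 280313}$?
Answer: $\frac{12893596857}{163976} \approx 78631.0$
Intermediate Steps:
$W = \frac{1}{163976} \approx 6.0985 \cdot 10^{-6}$
$78631 + W = 78631 + \frac{1}{163976} = \frac{12893596857}{163976}$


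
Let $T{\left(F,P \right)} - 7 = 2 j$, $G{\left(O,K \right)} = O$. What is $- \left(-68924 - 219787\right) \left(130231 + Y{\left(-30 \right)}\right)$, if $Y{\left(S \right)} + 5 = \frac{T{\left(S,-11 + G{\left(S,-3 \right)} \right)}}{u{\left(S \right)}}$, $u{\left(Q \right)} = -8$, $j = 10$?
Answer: $\frac{300773634291}{8} \approx 3.7597 \cdot 10^{10}$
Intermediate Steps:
$T{\left(F,P \right)} = 27$ ($T{\left(F,P \right)} = 7 + 2 \cdot 10 = 7 + 20 = 27$)
$Y{\left(S \right)} = - \frac{67}{8}$ ($Y{\left(S \right)} = -5 + \frac{27}{-8} = -5 + 27 \left(- \frac{1}{8}\right) = -5 - \frac{27}{8} = - \frac{67}{8}$)
$- \left(-68924 - 219787\right) \left(130231 + Y{\left(-30 \right)}\right) = - \left(-68924 - 219787\right) \left(130231 - \frac{67}{8}\right) = - \frac{\left(-288711\right) 1041781}{8} = \left(-1\right) \left(- \frac{300773634291}{8}\right) = \frac{300773634291}{8}$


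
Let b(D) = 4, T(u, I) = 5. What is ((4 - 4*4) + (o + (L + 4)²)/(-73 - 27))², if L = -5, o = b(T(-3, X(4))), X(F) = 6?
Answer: 58081/400 ≈ 145.20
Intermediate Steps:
o = 4
((4 - 4*4) + (o + (L + 4)²)/(-73 - 27))² = ((4 - 4*4) + (4 + (-5 + 4)²)/(-73 - 27))² = ((4 - 16) + (4 + (-1)²)/(-100))² = (-12 + (4 + 1)*(-1/100))² = (-12 + 5*(-1/100))² = (-12 - 1/20)² = (-241/20)² = 58081/400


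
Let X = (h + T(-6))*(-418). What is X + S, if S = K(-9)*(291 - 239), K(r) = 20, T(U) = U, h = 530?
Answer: -217992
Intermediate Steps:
S = 1040 (S = 20*(291 - 239) = 20*52 = 1040)
X = -219032 (X = (530 - 6)*(-418) = 524*(-418) = -219032)
X + S = -219032 + 1040 = -217992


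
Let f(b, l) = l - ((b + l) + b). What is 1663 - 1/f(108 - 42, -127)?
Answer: 219517/132 ≈ 1663.0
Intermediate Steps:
f(b, l) = -2*b (f(b, l) = l - (l + 2*b) = l + (-l - 2*b) = -2*b)
1663 - 1/f(108 - 42, -127) = 1663 - 1/((-2*(108 - 42))) = 1663 - 1/((-2*66)) = 1663 - 1/(-132) = 1663 - 1*(-1/132) = 1663 + 1/132 = 219517/132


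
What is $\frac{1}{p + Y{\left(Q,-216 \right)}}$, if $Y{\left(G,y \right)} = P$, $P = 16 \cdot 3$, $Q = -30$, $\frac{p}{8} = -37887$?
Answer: $- \frac{1}{303048} \approx -3.2998 \cdot 10^{-6}$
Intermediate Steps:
$p = -303096$ ($p = 8 \left(-37887\right) = -303096$)
$P = 48$
$Y{\left(G,y \right)} = 48$
$\frac{1}{p + Y{\left(Q,-216 \right)}} = \frac{1}{-303096 + 48} = \frac{1}{-303048} = - \frac{1}{303048}$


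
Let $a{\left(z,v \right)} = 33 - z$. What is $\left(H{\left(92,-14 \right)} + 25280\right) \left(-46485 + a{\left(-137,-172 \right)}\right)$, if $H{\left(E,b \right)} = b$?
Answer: $-1170194790$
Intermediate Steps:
$\left(H{\left(92,-14 \right)} + 25280\right) \left(-46485 + a{\left(-137,-172 \right)}\right) = \left(-14 + 25280\right) \left(-46485 + \left(33 - -137\right)\right) = 25266 \left(-46485 + \left(33 + 137\right)\right) = 25266 \left(-46485 + 170\right) = 25266 \left(-46315\right) = -1170194790$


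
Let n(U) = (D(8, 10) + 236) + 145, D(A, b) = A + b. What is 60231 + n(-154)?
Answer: 60630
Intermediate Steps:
n(U) = 399 (n(U) = ((8 + 10) + 236) + 145 = (18 + 236) + 145 = 254 + 145 = 399)
60231 + n(-154) = 60231 + 399 = 60630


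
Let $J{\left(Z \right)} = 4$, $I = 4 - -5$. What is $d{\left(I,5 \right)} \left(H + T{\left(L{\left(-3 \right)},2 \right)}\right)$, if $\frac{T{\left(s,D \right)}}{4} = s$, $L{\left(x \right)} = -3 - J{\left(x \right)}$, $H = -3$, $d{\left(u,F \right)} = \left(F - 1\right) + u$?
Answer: $-403$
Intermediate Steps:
$I = 9$ ($I = 4 + 5 = 9$)
$d{\left(u,F \right)} = -1 + F + u$ ($d{\left(u,F \right)} = \left(-1 + F\right) + u = -1 + F + u$)
$L{\left(x \right)} = -7$ ($L{\left(x \right)} = -3 - 4 = -7$)
$T{\left(s,D \right)} = 4 s$
$d{\left(I,5 \right)} \left(H + T{\left(L{\left(-3 \right)},2 \right)}\right) = \left(-1 + 5 + 9\right) \left(-3 + 4 \left(-7\right)\right) = 13 \left(-3 - 28\right) = 13 \left(-31\right) = -403$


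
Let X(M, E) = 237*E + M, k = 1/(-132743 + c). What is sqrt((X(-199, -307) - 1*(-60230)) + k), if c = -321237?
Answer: I*sqrt(655803328266295)/226990 ≈ 112.82*I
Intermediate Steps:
k = -1/453980 (k = 1/(-132743 - 321237) = 1/(-453980) = -1/453980 ≈ -2.2027e-6)
X(M, E) = M + 237*E
sqrt((X(-199, -307) - 1*(-60230)) + k) = sqrt(((-199 + 237*(-307)) - 1*(-60230)) - 1/453980) = sqrt(((-199 - 72759) + 60230) - 1/453980) = sqrt((-72958 + 60230) - 1/453980) = sqrt(-12728 - 1/453980) = sqrt(-5778257441/453980) = I*sqrt(655803328266295)/226990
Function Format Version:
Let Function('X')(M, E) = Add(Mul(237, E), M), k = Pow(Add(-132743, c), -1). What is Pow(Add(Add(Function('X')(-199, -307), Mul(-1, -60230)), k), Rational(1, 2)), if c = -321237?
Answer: Mul(Rational(1, 226990), I, Pow(655803328266295, Rational(1, 2))) ≈ Mul(112.82, I)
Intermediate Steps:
k = Rational(-1, 453980) (k = Pow(Add(-132743, -321237), -1) = Pow(-453980, -1) = Rational(-1, 453980) ≈ -2.2027e-6)
Function('X')(M, E) = Add(M, Mul(237, E))
Pow(Add(Add(Function('X')(-199, -307), Mul(-1, -60230)), k), Rational(1, 2)) = Pow(Add(Add(Add(-199, Mul(237, -307)), Mul(-1, -60230)), Rational(-1, 453980)), Rational(1, 2)) = Pow(Add(Add(Add(-199, -72759), 60230), Rational(-1, 453980)), Rational(1, 2)) = Pow(Add(Add(-72958, 60230), Rational(-1, 453980)), Rational(1, 2)) = Pow(Add(-12728, Rational(-1, 453980)), Rational(1, 2)) = Pow(Rational(-5778257441, 453980), Rational(1, 2)) = Mul(Rational(1, 226990), I, Pow(655803328266295, Rational(1, 2)))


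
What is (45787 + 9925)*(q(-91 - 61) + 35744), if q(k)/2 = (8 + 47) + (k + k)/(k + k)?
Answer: 1997609472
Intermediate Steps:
q(k) = 112 (q(k) = 2*((8 + 47) + (k + k)/(k + k)) = 2*(55 + (2*k)/((2*k))) = 2*(55 + (2*k)*(1/(2*k))) = 2*(55 + 1) = 2*56 = 112)
(45787 + 9925)*(q(-91 - 61) + 35744) = (45787 + 9925)*(112 + 35744) = 55712*35856 = 1997609472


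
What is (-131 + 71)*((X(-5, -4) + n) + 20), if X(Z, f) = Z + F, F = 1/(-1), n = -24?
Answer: 600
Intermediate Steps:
F = -1
X(Z, f) = -1 + Z (X(Z, f) = Z - 1 = -1 + Z)
(-131 + 71)*((X(-5, -4) + n) + 20) = (-131 + 71)*(((-1 - 5) - 24) + 20) = -60*((-6 - 24) + 20) = -60*(-30 + 20) = -60*(-10) = 600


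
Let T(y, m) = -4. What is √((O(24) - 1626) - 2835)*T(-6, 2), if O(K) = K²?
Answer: -4*I*√3885 ≈ -249.32*I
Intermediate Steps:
√((O(24) - 1626) - 2835)*T(-6, 2) = √((24² - 1626) - 2835)*(-4) = √((576 - 1626) - 2835)*(-4) = √(-1050 - 2835)*(-4) = √(-3885)*(-4) = (I*√3885)*(-4) = -4*I*√3885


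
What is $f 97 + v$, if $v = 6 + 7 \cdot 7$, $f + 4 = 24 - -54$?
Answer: $7233$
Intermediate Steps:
$f = 74$ ($f = -4 + \left(24 - -54\right) = -4 + \left(24 + 54\right) = -4 + 78 = 74$)
$v = 55$ ($v = 6 + 49 = 55$)
$f 97 + v = 74 \cdot 97 + 55 = 7178 + 55 = 7233$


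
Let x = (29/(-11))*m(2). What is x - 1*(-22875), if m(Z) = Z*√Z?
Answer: 22875 - 58*√2/11 ≈ 22868.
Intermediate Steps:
m(Z) = Z^(3/2)
x = -58*√2/11 (x = (29/(-11))*2^(3/2) = (29*(-1/11))*(2*√2) = -58*√2/11 ≈ -7.4568)
x - 1*(-22875) = -58*√2/11 - 1*(-22875) = -58*√2/11 + 22875 = 22875 - 58*√2/11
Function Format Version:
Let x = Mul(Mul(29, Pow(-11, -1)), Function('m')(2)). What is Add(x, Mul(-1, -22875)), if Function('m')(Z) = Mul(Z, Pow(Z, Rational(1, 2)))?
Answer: Add(22875, Mul(Rational(-58, 11), Pow(2, Rational(1, 2)))) ≈ 22868.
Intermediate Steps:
Function('m')(Z) = Pow(Z, Rational(3, 2))
x = Mul(Rational(-58, 11), Pow(2, Rational(1, 2))) (x = Mul(Mul(29, Pow(-11, -1)), Pow(2, Rational(3, 2))) = Mul(Mul(29, Rational(-1, 11)), Mul(2, Pow(2, Rational(1, 2)))) = Mul(Rational(-29, 11), Mul(2, Pow(2, Rational(1, 2)))) = Mul(Rational(-58, 11), Pow(2, Rational(1, 2))) ≈ -7.4568)
Add(x, Mul(-1, -22875)) = Add(Mul(Rational(-58, 11), Pow(2, Rational(1, 2))), Mul(-1, -22875)) = Add(Mul(Rational(-58, 11), Pow(2, Rational(1, 2))), 22875) = Add(22875, Mul(Rational(-58, 11), Pow(2, Rational(1, 2))))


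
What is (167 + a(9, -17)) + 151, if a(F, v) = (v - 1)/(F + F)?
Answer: 317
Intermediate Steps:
a(F, v) = (-1 + v)/(2*F) (a(F, v) = (-1 + v)/((2*F)) = (-1 + v)*(1/(2*F)) = (-1 + v)/(2*F))
(167 + a(9, -17)) + 151 = (167 + (½)*(-1 - 17)/9) + 151 = (167 + (½)*(⅑)*(-18)) + 151 = (167 - 1) + 151 = 166 + 151 = 317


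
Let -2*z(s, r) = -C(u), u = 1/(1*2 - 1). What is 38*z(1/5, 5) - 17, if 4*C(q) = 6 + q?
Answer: 65/4 ≈ 16.250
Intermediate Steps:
u = 1 (u = 1/(2 - 1) = 1/1 = 1)
C(q) = 3/2 + q/4 (C(q) = (6 + q)/4 = 3/2 + q/4)
z(s, r) = 7/8 (z(s, r) = -(-1)*(3/2 + (¼)*1)/2 = -(-1)*(3/2 + ¼)/2 = -(-1)*7/(2*4) = -½*(-7/4) = 7/8)
38*z(1/5, 5) - 17 = 38*(7/8) - 17 = 133/4 - 17 = 65/4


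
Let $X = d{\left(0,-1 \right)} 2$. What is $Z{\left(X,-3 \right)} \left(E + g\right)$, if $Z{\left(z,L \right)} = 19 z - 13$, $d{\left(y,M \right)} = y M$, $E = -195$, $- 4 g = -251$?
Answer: $\frac{6877}{4} \approx 1719.3$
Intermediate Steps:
$g = \frac{251}{4}$ ($g = \left(- \frac{1}{4}\right) \left(-251\right) = \frac{251}{4} \approx 62.75$)
$d{\left(y,M \right)} = M y$
$X = 0$ ($X = \left(-1\right) 0 \cdot 2 = 0 \cdot 2 = 0$)
$Z{\left(z,L \right)} = -13 + 19 z$
$Z{\left(X,-3 \right)} \left(E + g\right) = \left(-13 + 19 \cdot 0\right) \left(-195 + \frac{251}{4}\right) = \left(-13 + 0\right) \left(- \frac{529}{4}\right) = \left(-13\right) \left(- \frac{529}{4}\right) = \frac{6877}{4}$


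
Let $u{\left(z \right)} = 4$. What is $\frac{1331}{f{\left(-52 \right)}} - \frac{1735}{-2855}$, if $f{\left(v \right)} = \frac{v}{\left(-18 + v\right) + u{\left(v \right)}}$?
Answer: $\frac{25089055}{14846} \approx 1690.0$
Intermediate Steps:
$f{\left(v \right)} = \frac{v}{-14 + v}$ ($f{\left(v \right)} = \frac{v}{\left(-18 + v\right) + 4} = \frac{v}{-14 + v}$)
$\frac{1331}{f{\left(-52 \right)}} - \frac{1735}{-2855} = \frac{1331}{\left(-52\right) \frac{1}{-14 - 52}} - \frac{1735}{-2855} = \frac{1331}{\left(-52\right) \frac{1}{-66}} - - \frac{347}{571} = \frac{1331}{\left(-52\right) \left(- \frac{1}{66}\right)} + \frac{347}{571} = \frac{1331}{\frac{26}{33}} + \frac{347}{571} = 1331 \cdot \frac{33}{26} + \frac{347}{571} = \frac{43923}{26} + \frac{347}{571} = \frac{25089055}{14846}$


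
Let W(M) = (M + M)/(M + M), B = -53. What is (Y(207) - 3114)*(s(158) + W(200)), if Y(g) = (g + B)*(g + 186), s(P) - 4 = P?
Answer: 9357504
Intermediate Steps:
s(P) = 4 + P
Y(g) = (-53 + g)*(186 + g) (Y(g) = (g - 53)*(g + 186) = (-53 + g)*(186 + g))
W(M) = 1 (W(M) = (2*M)/((2*M)) = (2*M)*(1/(2*M)) = 1)
(Y(207) - 3114)*(s(158) + W(200)) = ((-9858 + 207² + 133*207) - 3114)*((4 + 158) + 1) = ((-9858 + 42849 + 27531) - 3114)*(162 + 1) = (60522 - 3114)*163 = 57408*163 = 9357504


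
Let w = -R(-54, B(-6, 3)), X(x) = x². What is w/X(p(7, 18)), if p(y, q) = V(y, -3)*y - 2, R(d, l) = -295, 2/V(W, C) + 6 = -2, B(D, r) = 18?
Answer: 944/45 ≈ 20.978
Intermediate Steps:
V(W, C) = -¼ (V(W, C) = 2/(-6 - 2) = 2/(-8) = 2*(-⅛) = -¼)
p(y, q) = -2 - y/4 (p(y, q) = -y/4 - 2 = -2 - y/4)
w = 295 (w = -1*(-295) = 295)
w/X(p(7, 18)) = 295/((-2 - ¼*7)²) = 295/((-2 - 7/4)²) = 295/((-15/4)²) = 295/(225/16) = 295*(16/225) = 944/45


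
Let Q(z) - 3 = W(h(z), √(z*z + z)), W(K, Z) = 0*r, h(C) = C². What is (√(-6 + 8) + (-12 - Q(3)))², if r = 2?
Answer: (15 - √2)² ≈ 184.57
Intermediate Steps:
W(K, Z) = 0 (W(K, Z) = 0*2 = 0)
Q(z) = 3 (Q(z) = 3 + 0 = 3)
(√(-6 + 8) + (-12 - Q(3)))² = (√(-6 + 8) + (-12 - 1*3))² = (√2 + (-12 - 3))² = (√2 - 15)² = (-15 + √2)²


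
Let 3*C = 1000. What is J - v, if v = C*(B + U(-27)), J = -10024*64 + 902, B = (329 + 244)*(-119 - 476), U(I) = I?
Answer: 113013366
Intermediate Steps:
C = 1000/3 (C = (1/3)*1000 = 1000/3 ≈ 333.33)
B = -340935 (B = 573*(-595) = -340935)
J = -640634 (J = -716*896 + 902 = -641536 + 902 = -640634)
v = -113654000 (v = 1000*(-340935 - 27)/3 = (1000/3)*(-340962) = -113654000)
J - v = -640634 - 1*(-113654000) = -640634 + 113654000 = 113013366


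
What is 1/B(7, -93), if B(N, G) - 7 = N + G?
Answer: -1/79 ≈ -0.012658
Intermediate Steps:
B(N, G) = 7 + G + N (B(N, G) = 7 + (N + G) = 7 + (G + N) = 7 + G + N)
1/B(7, -93) = 1/(7 - 93 + 7) = 1/(-79) = -1/79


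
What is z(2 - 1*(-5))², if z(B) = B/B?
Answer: 1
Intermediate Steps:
z(B) = 1
z(2 - 1*(-5))² = 1² = 1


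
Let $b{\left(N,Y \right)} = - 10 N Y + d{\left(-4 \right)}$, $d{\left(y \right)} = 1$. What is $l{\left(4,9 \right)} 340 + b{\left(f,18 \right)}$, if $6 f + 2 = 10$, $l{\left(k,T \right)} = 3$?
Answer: $781$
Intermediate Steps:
$f = \frac{4}{3}$ ($f = - \frac{1}{3} + \frac{1}{6} \cdot 10 = - \frac{1}{3} + \frac{5}{3} = \frac{4}{3} \approx 1.3333$)
$b{\left(N,Y \right)} = 1 - 10 N Y$ ($b{\left(N,Y \right)} = - 10 N Y + 1 = 1 - 10 N Y$)
$l{\left(4,9 \right)} 340 + b{\left(f,18 \right)} = 3 \cdot 340 + \left(1 - \frac{40}{3} \cdot 18\right) = 1020 + \left(1 - 240\right) = 1020 - 239 = 781$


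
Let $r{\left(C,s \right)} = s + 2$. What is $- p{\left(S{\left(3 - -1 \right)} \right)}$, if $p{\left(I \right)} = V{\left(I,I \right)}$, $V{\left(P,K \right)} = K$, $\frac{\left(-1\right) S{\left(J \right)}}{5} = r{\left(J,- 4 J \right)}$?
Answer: $-70$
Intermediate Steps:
$r{\left(C,s \right)} = 2 + s$
$S{\left(J \right)} = -10 + 20 J$ ($S{\left(J \right)} = - 5 \left(2 - 4 J\right) = -10 + 20 J$)
$p{\left(I \right)} = I$
$- p{\left(S{\left(3 - -1 \right)} \right)} = - (-10 + 20 \left(3 - -1\right)) = - (-10 + 20 \left(3 + 1\right)) = - (-10 + 20 \cdot 4) = - (-10 + 80) = \left(-1\right) 70 = -70$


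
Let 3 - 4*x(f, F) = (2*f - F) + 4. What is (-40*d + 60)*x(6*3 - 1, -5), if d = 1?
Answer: -200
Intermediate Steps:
x(f, F) = -1/4 - f/2 + F/4 (x(f, F) = 3/4 - ((2*f - F) + 4)/4 = 3/4 - ((-F + 2*f) + 4)/4 = 3/4 - (4 - F + 2*f)/4 = 3/4 + (-1 - f/2 + F/4) = -1/4 - f/2 + F/4)
(-40*d + 60)*x(6*3 - 1, -5) = (-40*1 + 60)*(-1/4 - (6*3 - 1)/2 + (1/4)*(-5)) = (-40 + 60)*(-1/4 - (18 - 1)/2 - 5/4) = 20*(-1/4 - 1/2*17 - 5/4) = 20*(-1/4 - 17/2 - 5/4) = 20*(-10) = -200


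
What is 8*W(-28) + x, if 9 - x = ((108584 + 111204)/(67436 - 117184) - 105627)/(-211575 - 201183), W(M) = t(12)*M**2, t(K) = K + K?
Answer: 386388023610578/2566735623 ≈ 1.5054e+5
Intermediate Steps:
t(K) = 2*K
W(M) = 24*M**2 (W(M) = (2*12)*M**2 = 24*M**2)
x = 22443751634/2566735623 (x = 9 - ((108584 + 111204)/(67436 - 117184) - 105627)/(-211575 - 201183) = 9 - (219788/(-49748) - 105627)/(-412758) = 9 - (219788*(-1/49748) - 105627)*(-1)/412758 = 9 - (-54947/12437 - 105627)*(-1)/412758 = 9 - (-1313737946)*(-1)/(12437*412758) = 9 - 1*656868973/2566735623 = 9 - 656868973/2566735623 = 22443751634/2566735623 ≈ 8.7441)
8*W(-28) + x = 8*(24*(-28)**2) + 22443751634/2566735623 = 8*(24*784) + 22443751634/2566735623 = 8*18816 + 22443751634/2566735623 = 150528 + 22443751634/2566735623 = 386388023610578/2566735623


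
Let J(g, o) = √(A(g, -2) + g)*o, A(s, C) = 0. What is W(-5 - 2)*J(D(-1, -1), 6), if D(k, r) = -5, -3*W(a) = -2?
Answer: 4*I*√5 ≈ 8.9443*I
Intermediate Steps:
W(a) = ⅔ (W(a) = -⅓*(-2) = ⅔)
J(g, o) = o*√g (J(g, o) = √(0 + g)*o = √g*o = o*√g)
W(-5 - 2)*J(D(-1, -1), 6) = 2*(6*√(-5))/3 = 2*(6*(I*√5))/3 = 2*(6*I*√5)/3 = 4*I*√5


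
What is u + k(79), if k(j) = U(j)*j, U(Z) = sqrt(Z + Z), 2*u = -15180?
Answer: -7590 + 79*sqrt(158) ≈ -6597.0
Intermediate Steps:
u = -7590 (u = (1/2)*(-15180) = -7590)
U(Z) = sqrt(2)*sqrt(Z) (U(Z) = sqrt(2*Z) = sqrt(2)*sqrt(Z))
k(j) = sqrt(2)*j**(3/2) (k(j) = (sqrt(2)*sqrt(j))*j = sqrt(2)*j**(3/2))
u + k(79) = -7590 + sqrt(2)*79**(3/2) = -7590 + sqrt(2)*(79*sqrt(79)) = -7590 + 79*sqrt(158)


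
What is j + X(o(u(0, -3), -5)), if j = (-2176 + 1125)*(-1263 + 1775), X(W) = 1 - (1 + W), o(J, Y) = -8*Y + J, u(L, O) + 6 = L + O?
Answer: -538143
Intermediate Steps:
u(L, O) = -6 + L + O (u(L, O) = -6 + (L + O) = -6 + L + O)
o(J, Y) = J - 8*Y
X(W) = -W (X(W) = 1 + (-1 - W) = -W)
j = -538112 (j = -1051*512 = -538112)
j + X(o(u(0, -3), -5)) = -538112 - ((-6 + 0 - 3) - 8*(-5)) = -538112 - (-9 + 40) = -538112 - 1*31 = -538112 - 31 = -538143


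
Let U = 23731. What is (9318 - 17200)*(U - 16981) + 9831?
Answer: -53193669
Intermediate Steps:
(9318 - 17200)*(U - 16981) + 9831 = (9318 - 17200)*(23731 - 16981) + 9831 = -7882*6750 + 9831 = -53203500 + 9831 = -53193669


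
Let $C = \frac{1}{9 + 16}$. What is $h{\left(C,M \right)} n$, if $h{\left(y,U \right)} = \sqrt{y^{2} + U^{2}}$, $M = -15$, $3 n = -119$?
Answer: $- \frac{119 \sqrt{140626}}{75} \approx -595.0$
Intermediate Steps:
$n = - \frac{119}{3}$ ($n = \frac{1}{3} \left(-119\right) = - \frac{119}{3} \approx -39.667$)
$C = \frac{1}{25} \approx 0.04$
$h{\left(y,U \right)} = \sqrt{U^{2} + y^{2}}$
$h{\left(C,M \right)} n = \sqrt{\left(-15\right)^{2} + \left(\frac{1}{25}\right)^{2}} \left(- \frac{119}{3}\right) = \sqrt{225 + \frac{1}{625}} \left(- \frac{119}{3}\right) = \sqrt{\frac{140626}{625}} \left(- \frac{119}{3}\right) = \frac{\sqrt{140626}}{25} \left(- \frac{119}{3}\right) = - \frac{119 \sqrt{140626}}{75}$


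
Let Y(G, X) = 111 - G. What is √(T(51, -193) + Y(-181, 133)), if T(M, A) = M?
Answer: 7*√7 ≈ 18.520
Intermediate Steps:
√(T(51, -193) + Y(-181, 133)) = √(51 + (111 - 1*(-181))) = √(51 + (111 + 181)) = √(51 + 292) = √343 = 7*√7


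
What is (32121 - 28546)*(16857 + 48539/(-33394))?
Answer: 2012274975425/33394 ≈ 6.0259e+7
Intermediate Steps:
(32121 - 28546)*(16857 + 48539/(-33394)) = 3575*(16857 + 48539*(-1/33394)) = 3575*(16857 - 48539/33394) = 3575*(562874119/33394) = 2012274975425/33394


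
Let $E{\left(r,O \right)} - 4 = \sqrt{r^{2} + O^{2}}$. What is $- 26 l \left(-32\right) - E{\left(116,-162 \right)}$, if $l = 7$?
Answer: $5820 - 10 \sqrt{397} \approx 5620.8$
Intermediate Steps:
$E{\left(r,O \right)} = 4 + \sqrt{O^{2} + r^{2}}$ ($E{\left(r,O \right)} = 4 + \sqrt{r^{2} + O^{2}} = 4 + \sqrt{O^{2} + r^{2}}$)
$- 26 l \left(-32\right) - E{\left(116,-162 \right)} = \left(-26\right) 7 \left(-32\right) - \left(4 + \sqrt{\left(-162\right)^{2} + 116^{2}}\right) = \left(-182\right) \left(-32\right) - \left(4 + \sqrt{26244 + 13456}\right) = 5824 - \left(4 + \sqrt{39700}\right) = 5824 - \left(4 + 10 \sqrt{397}\right) = 5820 - 10 \sqrt{397}$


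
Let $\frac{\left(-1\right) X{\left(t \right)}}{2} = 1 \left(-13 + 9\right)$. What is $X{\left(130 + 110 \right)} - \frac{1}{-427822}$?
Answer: $\frac{3422577}{427822} \approx 8.0$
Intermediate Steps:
$X{\left(t \right)} = 8$ ($X{\left(t \right)} = - 2 \cdot 1 \left(-13 + 9\right) = - 2 \cdot 1 \left(-4\right) = \left(-2\right) \left(-4\right) = 8$)
$X{\left(130 + 110 \right)} - \frac{1}{-427822} = 8 - \frac{1}{-427822} = 8 - - \frac{1}{427822} = 8 + \frac{1}{427822} = \frac{3422577}{427822}$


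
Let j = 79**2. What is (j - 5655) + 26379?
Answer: 26965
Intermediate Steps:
j = 6241
(j - 5655) + 26379 = (6241 - 5655) + 26379 = 586 + 26379 = 26965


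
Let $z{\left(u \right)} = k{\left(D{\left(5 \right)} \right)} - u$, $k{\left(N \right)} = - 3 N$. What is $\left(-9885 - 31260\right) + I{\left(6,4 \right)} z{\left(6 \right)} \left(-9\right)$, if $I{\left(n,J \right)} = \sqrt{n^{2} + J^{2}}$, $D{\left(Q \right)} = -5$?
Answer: $-41145 - 162 \sqrt{13} \approx -41729.0$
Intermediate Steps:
$I{\left(n,J \right)} = \sqrt{J^{2} + n^{2}}$
$z{\left(u \right)} = 15 - u$ ($z{\left(u \right)} = \left(-3\right) \left(-5\right) - u = 15 - u$)
$\left(-9885 - 31260\right) + I{\left(6,4 \right)} z{\left(6 \right)} \left(-9\right) = \left(-9885 - 31260\right) + \sqrt{4^{2} + 6^{2}} \left(15 - 6\right) \left(-9\right) = -41145 + \sqrt{16 + 36} \left(15 - 6\right) \left(-9\right) = -41145 + \sqrt{52} \cdot 9 \left(-9\right) = -41145 + 2 \sqrt{13} \cdot 9 \left(-9\right) = -41145 + 18 \sqrt{13} \left(-9\right) = -41145 - 162 \sqrt{13}$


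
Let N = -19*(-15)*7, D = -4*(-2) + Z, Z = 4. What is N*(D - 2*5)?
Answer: 3990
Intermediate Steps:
D = 12 (D = -4*(-2) + 4 = 8 + 4 = 12)
N = 1995 (N = 285*7 = 1995)
N*(D - 2*5) = 1995*(12 - 2*5) = 1995*(12 - 10) = 1995*2 = 3990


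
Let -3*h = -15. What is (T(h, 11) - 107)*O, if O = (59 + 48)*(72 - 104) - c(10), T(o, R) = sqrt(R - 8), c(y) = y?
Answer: 367438 - 3434*sqrt(3) ≈ 3.6149e+5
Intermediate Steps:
h = 5 (h = -1/3*(-15) = 5)
T(o, R) = sqrt(-8 + R)
O = -3434 (O = (59 + 48)*(72 - 104) - 1*10 = 107*(-32) - 10 = -3424 - 10 = -3434)
(T(h, 11) - 107)*O = (sqrt(-8 + 11) - 107)*(-3434) = (sqrt(3) - 107)*(-3434) = (-107 + sqrt(3))*(-3434) = 367438 - 3434*sqrt(3)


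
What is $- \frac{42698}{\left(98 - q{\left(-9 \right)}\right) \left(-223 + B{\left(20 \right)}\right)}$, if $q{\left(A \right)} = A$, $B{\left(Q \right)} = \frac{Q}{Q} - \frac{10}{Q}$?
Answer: $\frac{85396}{47615} \approx 1.7935$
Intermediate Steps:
$B{\left(Q \right)} = 1 - \frac{10}{Q}$
$- \frac{42698}{\left(98 - q{\left(-9 \right)}\right) \left(-223 + B{\left(20 \right)}\right)} = - \frac{42698}{\left(98 - -9\right) \left(-223 + \frac{-10 + 20}{20}\right)} = - \frac{42698}{\left(98 + 9\right) \left(-223 + \frac{1}{20} \cdot 10\right)} = - \frac{42698}{107 \left(-223 + \frac{1}{2}\right)} = - \frac{42698}{107 \left(- \frac{445}{2}\right)} = - \frac{42698}{- \frac{47615}{2}} = \left(-42698\right) \left(- \frac{2}{47615}\right) = \frac{85396}{47615}$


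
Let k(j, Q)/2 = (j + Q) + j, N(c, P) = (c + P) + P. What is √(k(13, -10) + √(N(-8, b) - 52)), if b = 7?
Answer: √(32 + I*√46) ≈ 5.6882 + 0.59618*I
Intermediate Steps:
N(c, P) = c + 2*P (N(c, P) = (P + c) + P = c + 2*P)
k(j, Q) = 2*Q + 4*j (k(j, Q) = 2*((j + Q) + j) = 2*((Q + j) + j) = 2*(Q + 2*j) = 2*Q + 4*j)
√(k(13, -10) + √(N(-8, b) - 52)) = √((2*(-10) + 4*13) + √((-8 + 2*7) - 52)) = √((-20 + 52) + √((-8 + 14) - 52)) = √(32 + √(6 - 52)) = √(32 + √(-46)) = √(32 + I*√46)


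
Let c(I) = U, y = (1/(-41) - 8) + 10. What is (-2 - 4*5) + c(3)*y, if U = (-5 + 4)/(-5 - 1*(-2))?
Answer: -875/41 ≈ -21.341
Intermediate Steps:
U = ⅓ (U = -1/(-5 + 2) = -1/(-3) = -1*(-⅓) = ⅓ ≈ 0.33333)
y = 81/41 (y = (-1/41 - 8) + 10 = -329/41 + 10 = 81/41 ≈ 1.9756)
c(I) = ⅓
(-2 - 4*5) + c(3)*y = (-2 - 4*5) + (⅓)*(81/41) = (-2 - 20) + 27/41 = -22 + 27/41 = -875/41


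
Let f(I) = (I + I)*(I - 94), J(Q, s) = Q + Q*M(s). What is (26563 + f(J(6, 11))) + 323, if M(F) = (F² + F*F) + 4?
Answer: 4140918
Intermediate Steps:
M(F) = 4 + 2*F² (M(F) = (F² + F²) + 4 = 2*F² + 4 = 4 + 2*F²)
J(Q, s) = Q + Q*(4 + 2*s²)
f(I) = 2*I*(-94 + I) (f(I) = (2*I)*(-94 + I) = 2*I*(-94 + I))
(26563 + f(J(6, 11))) + 323 = (26563 + 2*(6*(5 + 2*11²))*(-94 + 6*(5 + 2*11²))) + 323 = (26563 + 2*(6*(5 + 2*121))*(-94 + 6*(5 + 2*121))) + 323 = (26563 + 2*(6*(5 + 242))*(-94 + 6*(5 + 242))) + 323 = (26563 + 2*(6*247)*(-94 + 6*247)) + 323 = (26563 + 2*1482*(-94 + 1482)) + 323 = (26563 + 2*1482*1388) + 323 = (26563 + 4114032) + 323 = 4140595 + 323 = 4140918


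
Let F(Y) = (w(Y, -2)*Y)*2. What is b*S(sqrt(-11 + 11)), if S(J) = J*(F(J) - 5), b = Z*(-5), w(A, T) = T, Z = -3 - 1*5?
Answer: 0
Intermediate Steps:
Z = -8 (Z = -3 - 5 = -8)
F(Y) = -4*Y (F(Y) = -2*Y*2 = -4*Y)
b = 40 (b = -8*(-5) = 40)
S(J) = J*(-5 - 4*J) (S(J) = J*(-4*J - 5) = J*(-5 - 4*J))
b*S(sqrt(-11 + 11)) = 40*(sqrt(-11 + 11)*(-5 - 4*sqrt(-11 + 11))) = 40*(sqrt(0)*(-5 - 4*sqrt(0))) = 40*(0*(-5 - 4*0)) = 40*(0*(-5 + 0)) = 40*(0*(-5)) = 40*0 = 0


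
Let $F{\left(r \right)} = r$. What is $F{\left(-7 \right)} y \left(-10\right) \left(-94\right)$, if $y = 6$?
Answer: $-39480$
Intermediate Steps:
$F{\left(-7 \right)} y \left(-10\right) \left(-94\right) = - 7 \cdot 6 \left(-10\right) \left(-94\right) = \left(-7\right) \left(-60\right) \left(-94\right) = 420 \left(-94\right) = -39480$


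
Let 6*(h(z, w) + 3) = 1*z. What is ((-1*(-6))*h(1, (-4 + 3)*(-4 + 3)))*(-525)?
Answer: 8925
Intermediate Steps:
h(z, w) = -3 + z/6 (h(z, w) = -3 + (1*z)/6 = -3 + z/6)
((-1*(-6))*h(1, (-4 + 3)*(-4 + 3)))*(-525) = ((-1*(-6))*(-3 + (1/6)*1))*(-525) = (6*(-3 + 1/6))*(-525) = (6*(-17/6))*(-525) = -17*(-525) = 8925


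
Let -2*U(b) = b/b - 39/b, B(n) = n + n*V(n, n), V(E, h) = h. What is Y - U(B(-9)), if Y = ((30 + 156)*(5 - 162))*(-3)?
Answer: 4205099/48 ≈ 87606.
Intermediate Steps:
B(n) = n + n**2 (B(n) = n + n*n = n + n**2)
U(b) = -1/2 + 39/(2*b) (U(b) = -(b/b - 39/b)/2 = -(1 - 39/b)/2 = -1/2 + 39/(2*b))
Y = 87606 (Y = (186*(-157))*(-3) = -29202*(-3) = 87606)
Y - U(B(-9)) = 87606 - (39 - (-9)*(1 - 9))/(2*((-9*(1 - 9)))) = 87606 - (39 - (-9)*(-8))/(2*((-9*(-8)))) = 87606 - (39 - 1*72)/(2*72) = 87606 - (39 - 72)/(2*72) = 87606 - (-33)/(2*72) = 87606 - 1*(-11/48) = 87606 + 11/48 = 4205099/48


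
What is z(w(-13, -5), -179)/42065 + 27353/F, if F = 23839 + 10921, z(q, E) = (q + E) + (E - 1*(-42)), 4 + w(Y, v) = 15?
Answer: 228000429/292435880 ≈ 0.77966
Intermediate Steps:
w(Y, v) = 11 (w(Y, v) = -4 + 15 = 11)
z(q, E) = 42 + q + 2*E (z(q, E) = (E + q) + (E + 42) = (E + q) + (42 + E) = 42 + q + 2*E)
F = 34760
z(w(-13, -5), -179)/42065 + 27353/F = (42 + 11 + 2*(-179))/42065 + 27353/34760 = (42 + 11 - 358)*(1/42065) + 27353*(1/34760) = -305*1/42065 + 27353/34760 = -61/8413 + 27353/34760 = 228000429/292435880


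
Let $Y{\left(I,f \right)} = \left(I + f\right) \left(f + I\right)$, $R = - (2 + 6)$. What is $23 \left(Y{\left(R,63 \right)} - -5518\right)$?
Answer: $196489$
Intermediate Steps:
$R = -8$ ($R = \left(-1\right) 8 = -8$)
$Y{\left(I,f \right)} = \left(I + f\right)^{2}$ ($Y{\left(I,f \right)} = \left(I + f\right) \left(I + f\right) = \left(I + f\right)^{2}$)
$23 \left(Y{\left(R,63 \right)} - -5518\right) = 23 \left(\left(-8 + 63\right)^{2} - -5518\right) = 23 \left(55^{2} + 5518\right) = 23 \left(3025 + 5518\right) = 23 \cdot 8543 = 196489$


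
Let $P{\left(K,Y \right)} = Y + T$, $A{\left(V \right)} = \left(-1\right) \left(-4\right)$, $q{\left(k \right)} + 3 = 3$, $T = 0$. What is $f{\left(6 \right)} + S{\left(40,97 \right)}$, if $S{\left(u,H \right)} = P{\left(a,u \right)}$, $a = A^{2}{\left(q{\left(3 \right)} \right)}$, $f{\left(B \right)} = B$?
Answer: $46$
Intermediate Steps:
$q{\left(k \right)} = 0$ ($q{\left(k \right)} = -3 + 3 = 0$)
$A{\left(V \right)} = 4$
$a = 16$ ($a = 4^{2} = 16$)
$P{\left(K,Y \right)} = Y$ ($P{\left(K,Y \right)} = Y + 0 = Y$)
$S{\left(u,H \right)} = u$
$f{\left(6 \right)} + S{\left(40,97 \right)} = 6 + 40 = 46$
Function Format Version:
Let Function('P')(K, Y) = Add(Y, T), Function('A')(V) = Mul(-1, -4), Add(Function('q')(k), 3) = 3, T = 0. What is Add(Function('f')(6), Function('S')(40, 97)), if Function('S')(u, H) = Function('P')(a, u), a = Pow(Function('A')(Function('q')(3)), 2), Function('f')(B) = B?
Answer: 46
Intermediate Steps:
Function('q')(k) = 0 (Function('q')(k) = Add(-3, 3) = 0)
Function('A')(V) = 4
a = 16 (a = Pow(4, 2) = 16)
Function('P')(K, Y) = Y (Function('P')(K, Y) = Add(Y, 0) = Y)
Function('S')(u, H) = u
Add(Function('f')(6), Function('S')(40, 97)) = Add(6, 40) = 46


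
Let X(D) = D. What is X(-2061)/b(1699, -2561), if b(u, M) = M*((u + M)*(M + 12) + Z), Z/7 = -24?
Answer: 2061/5626696270 ≈ 3.6629e-7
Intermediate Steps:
Z = -168 (Z = 7*(-24) = -168)
b(u, M) = M*(-168 + (12 + M)*(M + u)) (b(u, M) = M*((u + M)*(M + 12) - 168) = M*((M + u)*(12 + M) - 168) = M*((12 + M)*(M + u) - 168) = M*(-168 + (12 + M)*(M + u)))
X(-2061)/b(1699, -2561) = -2061*(-1/(2561*(-168 + (-2561)² + 12*(-2561) + 12*1699 - 2561*1699))) = -2061*(-1/(2561*(-168 + 6558721 - 30732 + 20388 - 4351139))) = -2061/((-2561*2197070)) = -2061/(-5626696270) = -2061*(-1/5626696270) = 2061/5626696270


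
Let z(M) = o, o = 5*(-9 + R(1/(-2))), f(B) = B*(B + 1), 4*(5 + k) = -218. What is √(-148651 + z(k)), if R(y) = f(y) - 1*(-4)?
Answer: I*√594709/2 ≈ 385.59*I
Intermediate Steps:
k = -119/2 (k = -5 + (¼)*(-218) = -5 - 109/2 = -119/2 ≈ -59.500)
f(B) = B*(1 + B)
R(y) = 4 + y*(1 + y) (R(y) = y*(1 + y) - 1*(-4) = y*(1 + y) + 4 = 4 + y*(1 + y))
o = -105/4 (o = 5*(-9 + (4 + (1 + 1/(-2))/(-2))) = 5*(-9 + (4 - (1 - ½)/2)) = 5*(-9 + (4 - ½*½)) = 5*(-9 + (4 - ¼)) = 5*(-9 + 15/4) = 5*(-21/4) = -105/4 ≈ -26.250)
z(M) = -105/4
√(-148651 + z(k)) = √(-148651 - 105/4) = √(-594709/4) = I*√594709/2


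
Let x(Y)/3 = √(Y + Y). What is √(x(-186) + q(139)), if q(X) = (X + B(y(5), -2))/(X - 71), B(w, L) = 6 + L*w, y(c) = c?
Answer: √(2295 + 6936*I*√93)/34 ≈ 5.4718 + 5.2873*I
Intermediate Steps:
x(Y) = 3*√2*√Y (x(Y) = 3*√(Y + Y) = 3*√(2*Y) = 3*(√2*√Y) = 3*√2*√Y)
q(X) = (-4 + X)/(-71 + X) (q(X) = (X + (6 - 2*5))/(X - 71) = (X + (6 - 10))/(-71 + X) = (X - 4)/(-71 + X) = (-4 + X)/(-71 + X))
√(x(-186) + q(139)) = √(3*√2*√(-186) + (-4 + 139)/(-71 + 139)) = √(3*√2*(I*√186) + 135/68) = √(6*I*√93 + (1/68)*135) = √(6*I*√93 + 135/68) = √(135/68 + 6*I*√93)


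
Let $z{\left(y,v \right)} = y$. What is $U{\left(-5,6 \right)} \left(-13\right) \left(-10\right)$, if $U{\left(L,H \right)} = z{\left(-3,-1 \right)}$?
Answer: $-390$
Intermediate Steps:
$U{\left(L,H \right)} = -3$
$U{\left(-5,6 \right)} \left(-13\right) \left(-10\right) = \left(-3\right) \left(-13\right) \left(-10\right) = 39 \left(-10\right) = -390$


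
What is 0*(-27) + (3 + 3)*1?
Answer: 6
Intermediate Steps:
0*(-27) + (3 + 3)*1 = 0 + 6*1 = 0 + 6 = 6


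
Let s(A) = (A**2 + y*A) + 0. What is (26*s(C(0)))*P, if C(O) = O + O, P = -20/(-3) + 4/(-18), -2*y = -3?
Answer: 0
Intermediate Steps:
y = 3/2 (y = -1/2*(-3) = 3/2 ≈ 1.5000)
P = 58/9 (P = -20*(-1/3) + 4*(-1/18) = 20/3 - 2/9 = 58/9 ≈ 6.4444)
C(O) = 2*O
s(A) = A**2 + 3*A/2 (s(A) = (A**2 + 3*A/2) + 0 = A**2 + 3*A/2)
(26*s(C(0)))*P = (26*((2*0)*(3 + 2*(2*0))/2))*(58/9) = (26*((1/2)*0*(3 + 2*0)))*(58/9) = (26*((1/2)*0*(3 + 0)))*(58/9) = (26*((1/2)*0*3))*(58/9) = (26*0)*(58/9) = 0*(58/9) = 0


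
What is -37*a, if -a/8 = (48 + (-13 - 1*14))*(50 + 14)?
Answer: 397824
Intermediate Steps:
a = -10752 (a = -8*(48 + (-13 - 1*14))*(50 + 14) = -8*(48 + (-13 - 14))*64 = -8*(48 - 27)*64 = -168*64 = -8*1344 = -10752)
-37*a = -37*(-10752) = 397824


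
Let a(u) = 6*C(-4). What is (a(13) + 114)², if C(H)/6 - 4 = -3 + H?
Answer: 36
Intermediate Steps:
C(H) = 6 + 6*H (C(H) = 24 + 6*(-3 + H) = 24 + (-18 + 6*H) = 6 + 6*H)
a(u) = -108 (a(u) = 6*(6 + 6*(-4)) = 6*(6 - 24) = 6*(-18) = -108)
(a(13) + 114)² = (-108 + 114)² = 6² = 36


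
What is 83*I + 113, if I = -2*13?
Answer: -2045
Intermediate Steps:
I = -26
83*I + 113 = 83*(-26) + 113 = -2158 + 113 = -2045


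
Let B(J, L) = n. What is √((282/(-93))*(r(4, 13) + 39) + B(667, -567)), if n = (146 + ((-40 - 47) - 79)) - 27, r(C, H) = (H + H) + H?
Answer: I*√272459/31 ≈ 16.838*I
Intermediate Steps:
r(C, H) = 3*H (r(C, H) = 2*H + H = 3*H)
n = -47 (n = (146 + (-87 - 79)) - 27 = (146 - 166) - 27 = -20 - 27 = -47)
B(J, L) = -47
√((282/(-93))*(r(4, 13) + 39) + B(667, -567)) = √((282/(-93))*(3*13 + 39) - 47) = √((282*(-1/93))*(39 + 39) - 47) = √(-94/31*78 - 47) = √(-7332/31 - 47) = √(-8789/31) = I*√272459/31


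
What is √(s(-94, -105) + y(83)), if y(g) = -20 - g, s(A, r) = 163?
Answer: 2*√15 ≈ 7.7460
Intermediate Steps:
√(s(-94, -105) + y(83)) = √(163 + (-20 - 1*83)) = √(163 + (-20 - 83)) = √(163 - 103) = √60 = 2*√15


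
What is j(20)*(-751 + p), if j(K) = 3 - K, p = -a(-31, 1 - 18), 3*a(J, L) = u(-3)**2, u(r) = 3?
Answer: 12818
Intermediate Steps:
a(J, L) = 3 (a(J, L) = (1/3)*3**2 = (1/3)*9 = 3)
p = -3 (p = -1*3 = -3)
j(20)*(-751 + p) = (3 - 1*20)*(-751 - 3) = (3 - 20)*(-754) = -17*(-754) = 12818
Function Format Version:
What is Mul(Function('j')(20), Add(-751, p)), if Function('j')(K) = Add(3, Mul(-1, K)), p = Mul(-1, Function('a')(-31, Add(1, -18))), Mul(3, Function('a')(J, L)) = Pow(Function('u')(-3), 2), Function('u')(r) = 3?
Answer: 12818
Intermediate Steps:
Function('a')(J, L) = 3 (Function('a')(J, L) = Mul(Rational(1, 3), Pow(3, 2)) = Mul(Rational(1, 3), 9) = 3)
p = -3 (p = Mul(-1, 3) = -3)
Mul(Function('j')(20), Add(-751, p)) = Mul(Add(3, Mul(-1, 20)), Add(-751, -3)) = Mul(Add(3, -20), -754) = Mul(-17, -754) = 12818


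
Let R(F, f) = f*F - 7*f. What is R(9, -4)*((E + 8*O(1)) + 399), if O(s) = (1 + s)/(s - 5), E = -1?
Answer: -3152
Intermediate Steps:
R(F, f) = -7*f + F*f (R(F, f) = F*f - 7*f = -7*f + F*f)
O(s) = (1 + s)/(-5 + s)
R(9, -4)*((E + 8*O(1)) + 399) = (-4*(-7 + 9))*((-1 + 8*((1 + 1)/(-5 + 1))) + 399) = (-4*2)*((-1 + 8*(2/(-4))) + 399) = -8*((-1 + 8*(-¼*2)) + 399) = -8*((-1 + 8*(-½)) + 399) = -8*((-1 - 4) + 399) = -8*(-5 + 399) = -8*394 = -3152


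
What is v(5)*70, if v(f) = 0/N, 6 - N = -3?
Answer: 0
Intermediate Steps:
N = 9 (N = 6 - 1*(-3) = 6 + 3 = 9)
v(f) = 0 (v(f) = 0/9 = 0*(1/9) = 0)
v(5)*70 = 0*70 = 0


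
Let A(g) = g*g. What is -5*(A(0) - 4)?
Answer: 20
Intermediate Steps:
A(g) = g²
-5*(A(0) - 4) = -5*(0² - 4) = -5*(0 - 4) = -5*(-4) = 20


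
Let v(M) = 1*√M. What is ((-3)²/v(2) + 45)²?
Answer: 4131/2 + 405*√2 ≈ 2638.3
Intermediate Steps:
v(M) = √M
((-3)²/v(2) + 45)² = ((-3)²/(√2) + 45)² = (9*(√2/2) + 45)² = (9*√2/2 + 45)² = (45 + 9*√2/2)²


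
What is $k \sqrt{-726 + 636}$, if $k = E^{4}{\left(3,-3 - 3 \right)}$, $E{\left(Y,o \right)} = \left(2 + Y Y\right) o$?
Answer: $56924208 i \sqrt{10} \approx 1.8001 \cdot 10^{8} i$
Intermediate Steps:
$E{\left(Y,o \right)} = o \left(2 + Y^{2}\right)$ ($E{\left(Y,o \right)} = \left(2 + Y^{2}\right) o = o \left(2 + Y^{2}\right)$)
$k = 18974736$ ($k = \left(\left(-3 - 3\right) \left(2 + 3^{2}\right)\right)^{4} = \left(- 6 \left(2 + 9\right)\right)^{4} = \left(\left(-6\right) 11\right)^{4} = \left(-66\right)^{4} = 18974736$)
$k \sqrt{-726 + 636} = 18974736 \sqrt{-726 + 636} = 18974736 \sqrt{-90} = 18974736 \cdot 3 i \sqrt{10} = 56924208 i \sqrt{10}$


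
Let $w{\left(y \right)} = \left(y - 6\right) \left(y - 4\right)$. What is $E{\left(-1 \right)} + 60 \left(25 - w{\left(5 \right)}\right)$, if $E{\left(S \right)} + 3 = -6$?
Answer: $1551$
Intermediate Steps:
$E{\left(S \right)} = -9$ ($E{\left(S \right)} = -3 - 6 = -9$)
$w{\left(y \right)} = \left(-6 + y\right) \left(-4 + y\right)$
$E{\left(-1 \right)} + 60 \left(25 - w{\left(5 \right)}\right) = -9 + 60 \left(25 - \left(24 + 5^{2} - 50\right)\right) = -9 + 60 \left(25 - \left(24 + 25 - 50\right)\right) = -9 + 60 \left(25 - -1\right) = -9 + 60 \left(25 + 1\right) = -9 + 60 \cdot 26 = -9 + 1560 = 1551$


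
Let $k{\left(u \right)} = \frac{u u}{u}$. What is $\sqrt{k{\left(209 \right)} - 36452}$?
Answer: $3 i \sqrt{4027} \approx 190.38 i$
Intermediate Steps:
$k{\left(u \right)} = u$ ($k{\left(u \right)} = \frac{u^{2}}{u} = u$)
$\sqrt{k{\left(209 \right)} - 36452} = \sqrt{209 - 36452} = \sqrt{-36243} = 3 i \sqrt{4027}$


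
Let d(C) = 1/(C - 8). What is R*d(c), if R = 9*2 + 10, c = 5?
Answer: -28/3 ≈ -9.3333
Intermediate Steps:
R = 28 (R = 18 + 10 = 28)
d(C) = 1/(-8 + C)
R*d(c) = 28/(-8 + 5) = 28/(-3) = 28*(-1/3) = -28/3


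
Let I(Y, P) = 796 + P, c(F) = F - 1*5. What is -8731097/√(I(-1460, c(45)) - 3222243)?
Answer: 8731097*I*√65743/460201 ≈ 4864.6*I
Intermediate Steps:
c(F) = -5 + F (c(F) = F - 5 = -5 + F)
-8731097/√(I(-1460, c(45)) - 3222243) = -8731097/√((796 + (-5 + 45)) - 3222243) = -8731097/√((796 + 40) - 3222243) = -8731097/√(836 - 3222243) = -8731097*(-I*√65743/460201) = -(-8731097)*I*√65743/460201 = 8731097*I*√65743/460201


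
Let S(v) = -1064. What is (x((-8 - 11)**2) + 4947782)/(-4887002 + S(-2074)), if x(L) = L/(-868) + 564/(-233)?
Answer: -1000658649143/988582020104 ≈ -1.0122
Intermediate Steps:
x(L) = -564/233 - L/868 (x(L) = L*(-1/868) + 564*(-1/233) = -L/868 - 564/233 = -564/233 - L/868)
(x((-8 - 11)**2) + 4947782)/(-4887002 + S(-2074)) = ((-564/233 - (-8 - 11)**2/868) + 4947782)/(-4887002 - 1064) = ((-564/233 - 1/868*(-19)**2) + 4947782)/(-4888066) = ((-564/233 - 1/868*361) + 4947782)*(-1/4888066) = ((-564/233 - 361/868) + 4947782)*(-1/4888066) = (-573665/202244 + 4947782)*(-1/4888066) = (1000658649143/202244)*(-1/4888066) = -1000658649143/988582020104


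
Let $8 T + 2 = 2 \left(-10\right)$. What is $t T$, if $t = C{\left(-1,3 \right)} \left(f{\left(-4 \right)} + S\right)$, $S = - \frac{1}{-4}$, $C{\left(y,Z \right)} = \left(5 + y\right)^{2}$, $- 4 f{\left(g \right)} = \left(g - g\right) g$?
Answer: $-11$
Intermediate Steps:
$T = - \frac{11}{4}$ ($T = - \frac{1}{4} + \frac{2 \left(-10\right)}{8} = - \frac{1}{4} + \frac{1}{8} \left(-20\right) = - \frac{1}{4} - \frac{5}{2} = - \frac{11}{4} \approx -2.75$)
$f{\left(g \right)} = 0$ ($f{\left(g \right)} = - \frac{\left(g - g\right) g}{4} = - \frac{0 g}{4} = \left(- \frac{1}{4}\right) 0 = 0$)
$S = \frac{1}{4}$ ($S = \left(-1\right) \left(- \frac{1}{4}\right) = \frac{1}{4} \approx 0.25$)
$t = 4$ ($t = \left(5 - 1\right)^{2} \left(0 + \frac{1}{4}\right) = 4^{2} \cdot \frac{1}{4} = 16 \cdot \frac{1}{4} = 4$)
$t T = 4 \left(- \frac{11}{4}\right) = -11$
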